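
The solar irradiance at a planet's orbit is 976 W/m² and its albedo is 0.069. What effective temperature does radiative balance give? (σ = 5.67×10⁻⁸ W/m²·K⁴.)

Power absorbed = (1−a)S·πR²; power emitted = 4πR²σT⁴. Equating and cancelling πR²:
T = ((1−a)S / 4σ)^(1/4) = (909 / (4 × 5.67×10⁻⁸))^(1/4) = (4.01×10^9)^(1/4).
T = 252 K.

T ≈ 252 K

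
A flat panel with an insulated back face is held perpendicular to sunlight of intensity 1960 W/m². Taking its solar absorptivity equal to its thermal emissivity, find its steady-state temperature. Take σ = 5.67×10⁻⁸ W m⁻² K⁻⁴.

T ≈ 431 K

Absorbed flux αS = emitted flux εσT⁴ (one radiating face); with α = ε, T = (S/σ)^(1/4).
T = (1960 / 5.67×10⁻⁸)^(1/4) = (3.46×10^10)^(1/4).
T = 431 K.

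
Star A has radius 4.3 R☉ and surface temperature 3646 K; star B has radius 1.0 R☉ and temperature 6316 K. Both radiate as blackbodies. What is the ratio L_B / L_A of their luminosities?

L = 4πR²σT⁴ ∝ R²T⁴, so L_B/L_A = (1.0/4.3)² × (6316/3646)⁴ = 0.0541 × 9.01 = 0.487.

L_B/L_A ≈ 0.487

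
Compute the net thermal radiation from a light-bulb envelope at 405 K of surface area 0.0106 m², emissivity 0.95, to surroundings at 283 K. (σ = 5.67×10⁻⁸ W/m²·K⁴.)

Q = εσA(T⁴ − T_s⁴). T⁴ − T_s⁴ = (405)⁴ − (283)⁴ = 2.69×10^10 − 6.41×10^9 = 2.05×10^10 K⁴.
Q = 0.95 × 5.67×10⁻⁸ × 0.0106 × 2.05×10^10 = 11.7 W.

Q ≈ 11.7 W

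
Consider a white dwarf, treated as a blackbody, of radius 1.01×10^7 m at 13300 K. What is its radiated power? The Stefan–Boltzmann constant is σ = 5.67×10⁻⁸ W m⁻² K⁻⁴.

P ≈ 2.27×10^24 W

A = 4πr² = 4π × (1.01×10^7)² = 1.28×10^15 m².
P = σAT⁴ = 5.67×10⁻⁸ × 1.28×10^15 × (13300)⁴ = 5.67×10⁻⁸ × 1.28×10^15 × 3.13×10^16.
P = 2.27×10^24 W.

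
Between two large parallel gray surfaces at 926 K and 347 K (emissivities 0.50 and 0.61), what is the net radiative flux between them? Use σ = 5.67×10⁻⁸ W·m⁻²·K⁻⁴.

For two large parallel gray plates, q = σ(T₁⁴ − T₂⁴) / (1/ε₁ + 1/ε₂ − 1).
1/ε₁ + 1/ε₂ − 1 = 1/0.50 + 1/0.61 − 1 = 2.639.
T₁⁴ − T₂⁴ = 7.35×10^11 − 1.45×10^10 = 7.21×10^11 K⁴.
q = 5.67×10⁻⁸ × 7.21×10^11 / 2.639 = 15500 W/m².

q ≈ 15500 W/m²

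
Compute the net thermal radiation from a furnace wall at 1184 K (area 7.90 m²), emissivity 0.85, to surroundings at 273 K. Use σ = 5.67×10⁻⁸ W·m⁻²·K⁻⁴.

Q = εσA(T⁴ − T_s⁴). T⁴ − T_s⁴ = (1184)⁴ − (273)⁴ = 1.97×10^12 − 5.55×10^9 = 1.96×10^12 K⁴.
Q = 0.85 × 5.67×10⁻⁸ × 7.90 × 1.96×10^12 = 7.46×10^5 W.

Q ≈ 7.46×10^5 W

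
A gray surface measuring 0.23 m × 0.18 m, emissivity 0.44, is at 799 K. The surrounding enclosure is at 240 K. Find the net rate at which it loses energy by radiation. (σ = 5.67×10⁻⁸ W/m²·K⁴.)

Q ≈ 418 W

A = 0.23 × 0.18 = 0.0414 m².
Q = εσA(T⁴ − T_s⁴). T⁴ − T_s⁴ = (799)⁴ − (240)⁴ = 4.08×10^11 − 3.32×10^9 = 4.04×10^11 K⁴.
Q = 0.44 × 5.67×10⁻⁸ × 0.0414 × 4.04×10^11 = 418 W.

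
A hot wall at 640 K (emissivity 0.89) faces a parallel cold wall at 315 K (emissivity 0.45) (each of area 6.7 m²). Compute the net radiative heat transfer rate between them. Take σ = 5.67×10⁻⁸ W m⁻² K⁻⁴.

Q ≈ 25600 W

For two large parallel gray plates, q = σ(T₁⁴ − T₂⁴) / (1/ε₁ + 1/ε₂ − 1).
1/ε₁ + 1/ε₂ − 1 = 1/0.89 + 1/0.45 − 1 = 2.346.
T₁⁴ − T₂⁴ = 1.68×10^11 − 9.85×10^9 = 1.58×10^11 K⁴.
q = 5.67×10⁻⁸ × 1.58×10^11 / 2.346 = 3820 W/m².
Q = q·A = 3820 × 6.7 = 25600 W.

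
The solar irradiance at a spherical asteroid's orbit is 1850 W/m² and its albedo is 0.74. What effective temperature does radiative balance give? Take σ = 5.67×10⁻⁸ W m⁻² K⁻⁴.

Power absorbed = (1−a)S·πR²; power emitted = 4πR²σT⁴. Equating and cancelling πR²:
T = ((1−a)S / 4σ)^(1/4) = (481 / (4 × 5.67×10⁻⁸))^(1/4) = (2.12×10^9)^(1/4).
T = 215 K.

T ≈ 215 K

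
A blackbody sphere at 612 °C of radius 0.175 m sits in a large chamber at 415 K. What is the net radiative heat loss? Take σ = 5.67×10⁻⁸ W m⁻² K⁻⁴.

Q ≈ 12700 W

A = 4πr² = 4π × (0.175)² = 0.385 m².
Convert: 612 °C = 885 K.
Q = σA(T⁴ − T_s⁴). T⁴ − T_s⁴ = (885)⁴ − (415)⁴ = 6.13×10^11 − 2.97×10^10 = 5.84×10^11 K⁴.
Q = 5.67×10⁻⁸ × 0.385 × 5.84×10^11 = 12700 W.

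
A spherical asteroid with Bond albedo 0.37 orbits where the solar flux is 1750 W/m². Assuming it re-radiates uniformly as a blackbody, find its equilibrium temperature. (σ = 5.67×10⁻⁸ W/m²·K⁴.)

Power absorbed = (1−a)S·πR²; power emitted = 4πR²σT⁴. Equating and cancelling πR²:
T = ((1−a)S / 4σ)^(1/4) = (1100 / (4 × 5.67×10⁻⁸))^(1/4) = (4.86×10^9)^(1/4).
T = 264 K.

T ≈ 264 K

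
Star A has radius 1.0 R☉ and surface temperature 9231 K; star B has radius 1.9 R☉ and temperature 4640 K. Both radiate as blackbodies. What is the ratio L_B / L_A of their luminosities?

L = 4πR²σT⁴ ∝ R²T⁴, so L_B/L_A = (1.9/1.0)² × (4640/9231)⁴ = 3.61 × 0.0638 = 0.230.

L_B/L_A ≈ 0.230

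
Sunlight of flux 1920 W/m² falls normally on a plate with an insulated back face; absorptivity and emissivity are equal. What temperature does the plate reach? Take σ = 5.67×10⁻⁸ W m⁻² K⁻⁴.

Absorbed flux αS = emitted flux εσT⁴ (one radiating face); with α = ε, T = (S/σ)^(1/4).
T = (1920 / 5.67×10⁻⁸)^(1/4) = (3.39×10^10)^(1/4).
T = 429 K.

T ≈ 429 K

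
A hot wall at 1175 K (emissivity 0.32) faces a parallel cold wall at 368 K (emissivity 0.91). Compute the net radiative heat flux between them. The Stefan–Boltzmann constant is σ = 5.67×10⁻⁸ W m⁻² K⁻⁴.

q ≈ 33200 W/m²

For two large parallel gray plates, q = σ(T₁⁴ − T₂⁴) / (1/ε₁ + 1/ε₂ − 1).
1/ε₁ + 1/ε₂ − 1 = 1/0.32 + 1/0.91 − 1 = 3.224.
T₁⁴ − T₂⁴ = 1.91×10^12 − 1.83×10^10 = 1.89×10^12 K⁴.
q = 5.67×10⁻⁸ × 1.89×10^12 / 3.224 = 33200 W/m².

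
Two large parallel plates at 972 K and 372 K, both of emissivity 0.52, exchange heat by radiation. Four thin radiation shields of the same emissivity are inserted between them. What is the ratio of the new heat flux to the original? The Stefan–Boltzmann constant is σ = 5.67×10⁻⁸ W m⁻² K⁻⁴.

With N identical shields there are N+1 = 5 gaps in series, each with the same radiative resistance, so the flux falls to 1/(N+1) of its unshielded value.

ratio ≈ 0.200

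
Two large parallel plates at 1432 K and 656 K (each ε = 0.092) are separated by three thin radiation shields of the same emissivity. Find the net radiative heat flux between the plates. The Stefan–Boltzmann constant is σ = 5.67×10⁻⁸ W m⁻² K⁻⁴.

q ≈ 2750 W/m²

Each of the 4 gaps contributes resistance (2/ε − 1) = 2/0.092 − 1 = 20.74; total = 82.96.
q = σ(T₁⁴ − T₂⁴) / 82.96 = 5.67×10⁻⁸ × 4.02×10^12 / 82.96 = 2750 W/m².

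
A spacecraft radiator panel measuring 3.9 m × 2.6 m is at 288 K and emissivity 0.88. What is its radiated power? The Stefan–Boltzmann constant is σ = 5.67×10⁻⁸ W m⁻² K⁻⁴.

P ≈ 3480 W

A = 3.9 × 2.6 = 10.1 m².
P = εσAT⁴ = 0.88 × 5.67×10⁻⁸ × 10.1 × (288)⁴ = 0.88 × 5.67×10⁻⁸ × 10.1 × 6.88×10^9.
P = 3480 W.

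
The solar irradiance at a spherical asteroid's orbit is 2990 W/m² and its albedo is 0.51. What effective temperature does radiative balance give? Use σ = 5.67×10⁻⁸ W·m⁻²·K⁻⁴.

T ≈ 284 K

Power absorbed = (1−a)S·πR²; power emitted = 4πR²σT⁴. Equating and cancelling πR²:
T = ((1−a)S / 4σ)^(1/4) = (1470 / (4 × 5.67×10⁻⁸))^(1/4) = (6.46×10^9)^(1/4).
T = 284 K.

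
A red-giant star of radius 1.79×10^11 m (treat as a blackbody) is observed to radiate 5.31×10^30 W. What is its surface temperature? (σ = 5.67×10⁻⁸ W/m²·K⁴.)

T ≈ 3910 K

A = 4πr² = 4π × (1.79×10^11)² = 4.03×10^23 m².
From P = σAT⁴, T = (P / σA)^(1/4) = (5.31×10^30 / (5.67×10⁻⁸ × 4.03×10^23))^(1/4).
T = (2.33×10^14)^(1/4) = 3910 K.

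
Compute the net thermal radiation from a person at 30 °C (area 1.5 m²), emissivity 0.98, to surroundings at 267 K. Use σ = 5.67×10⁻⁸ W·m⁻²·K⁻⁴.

Convert: 30 °C = 303 K.
Q = εσA(T⁴ − T_s⁴). T⁴ − T_s⁴ = (303)⁴ − (267)⁴ = 8.43×10^9 − 5.08×10^9 = 3.35×10^9 K⁴.
Q = 0.98 × 5.67×10⁻⁸ × 1.50 × 3.35×10^9 = 279 W.

Q ≈ 279 W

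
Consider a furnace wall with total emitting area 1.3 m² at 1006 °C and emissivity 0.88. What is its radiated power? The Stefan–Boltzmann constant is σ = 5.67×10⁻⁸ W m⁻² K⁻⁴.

1006 °C = 1279 K.
P = εσAT⁴ = 0.88 × 5.67×10⁻⁸ × 1.30 × (1279)⁴ = 0.88 × 5.67×10⁻⁸ × 1.30 × 2.68×10^12.
P = 1.74×10^5 W.

P ≈ 1.74×10^5 W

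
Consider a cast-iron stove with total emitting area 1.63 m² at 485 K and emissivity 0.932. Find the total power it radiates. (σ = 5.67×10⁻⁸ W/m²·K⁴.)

P = εσAT⁴ = 0.932 × 5.67×10⁻⁸ × 1.63 × (485)⁴ = 0.932 × 5.67×10⁻⁸ × 1.63 × 5.53×10^10.
P = 4770 W.

P ≈ 4770 W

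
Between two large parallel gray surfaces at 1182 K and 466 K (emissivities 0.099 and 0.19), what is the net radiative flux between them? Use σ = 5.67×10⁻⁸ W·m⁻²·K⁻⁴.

q ≈ 7520 W/m²

For two large parallel gray plates, q = σ(T₁⁴ − T₂⁴) / (1/ε₁ + 1/ε₂ − 1).
1/ε₁ + 1/ε₂ − 1 = 1/0.099 + 1/0.19 − 1 = 14.36.
T₁⁴ − T₂⁴ = 1.95×10^12 − 4.72×10^10 = 1.90×10^12 K⁴.
q = 5.67×10⁻⁸ × 1.90×10^12 / 14.36 = 7520 W/m².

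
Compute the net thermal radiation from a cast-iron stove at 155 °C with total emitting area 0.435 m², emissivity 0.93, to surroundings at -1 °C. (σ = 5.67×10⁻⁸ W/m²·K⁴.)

Convert: 155 °C = 428 K; -1 °C = 272 K.
Q = εσA(T⁴ − T_s⁴). T⁴ − T_s⁴ = (428)⁴ − (272)⁴ = 3.36×10^10 − 5.47×10^9 = 2.81×10^10 K⁴.
Q = 0.93 × 5.67×10⁻⁸ × 0.435 × 2.81×10^10 = 644 W.

Q ≈ 644 W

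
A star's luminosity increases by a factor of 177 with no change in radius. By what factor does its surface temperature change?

factor ≈ 3.65

P ∝ T⁴ ⇒ T ∝ P^(1/4), so T scales by (177)^(1/4) = 3.65.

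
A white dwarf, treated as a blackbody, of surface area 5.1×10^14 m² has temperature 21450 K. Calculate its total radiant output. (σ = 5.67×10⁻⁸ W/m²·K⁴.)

P ≈ 6.12×10^24 W

P = σAT⁴ = 5.67×10⁻⁸ × 5.10×10^14 × (21450)⁴ = 5.67×10⁻⁸ × 5.10×10^14 × 2.12×10^17.
P = 6.12×10^24 W.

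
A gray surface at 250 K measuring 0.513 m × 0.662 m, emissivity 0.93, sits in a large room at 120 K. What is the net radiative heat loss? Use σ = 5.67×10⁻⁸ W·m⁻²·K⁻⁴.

A = 0.513 × 0.662 = 0.340 m².
Q = εσA(T⁴ − T_s⁴). T⁴ − T_s⁴ = (250)⁴ − (120)⁴ = 3.91×10^9 − 2.07×10^8 = 3.70×10^9 K⁴.
Q = 0.93 × 5.67×10⁻⁸ × 0.340 × 3.70×10^9 = 66.2 W.

Q ≈ 66.2 W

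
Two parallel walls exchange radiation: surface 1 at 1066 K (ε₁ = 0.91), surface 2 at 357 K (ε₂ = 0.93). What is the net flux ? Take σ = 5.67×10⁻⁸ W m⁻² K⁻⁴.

For two large parallel gray plates, q = σ(T₁⁴ − T₂⁴) / (1/ε₁ + 1/ε₂ − 1).
1/ε₁ + 1/ε₂ − 1 = 1/0.91 + 1/0.93 − 1 = 1.174.
T₁⁴ − T₂⁴ = 1.29×10^12 − 1.62×10^10 = 1.28×10^12 K⁴.
q = 5.67×10⁻⁸ × 1.28×10^12 / 1.174 = 61600 W/m².

q ≈ 61600 W/m²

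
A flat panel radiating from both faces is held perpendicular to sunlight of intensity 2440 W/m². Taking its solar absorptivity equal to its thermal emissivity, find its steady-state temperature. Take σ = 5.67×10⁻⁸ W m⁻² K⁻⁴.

T ≈ 383 K

Absorbed flux αS = emitted flux 2εσT⁴ per unit area; with α = ε this gives T = (S/2σ)^(1/4).
T = (2440 / (2 × 5.67×10⁻⁸))^(1/4) = (2.15×10^10)^(1/4).
T = 383 K.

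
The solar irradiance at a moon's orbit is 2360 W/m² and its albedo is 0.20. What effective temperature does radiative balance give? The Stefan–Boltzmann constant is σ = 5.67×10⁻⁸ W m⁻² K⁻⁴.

T ≈ 302 K

Power absorbed = (1−a)S·πR²; power emitted = 4πR²σT⁴. Equating and cancelling πR²:
T = ((1−a)S / 4σ)^(1/4) = (1890 / (4 × 5.67×10⁻⁸))^(1/4) = (8.32×10^9)^(1/4).
T = 302 K.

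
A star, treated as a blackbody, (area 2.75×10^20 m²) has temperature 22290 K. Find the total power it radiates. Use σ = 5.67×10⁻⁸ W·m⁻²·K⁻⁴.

P = σAT⁴ = 5.67×10⁻⁸ × 2.75×10^20 × (22290)⁴ = 5.67×10⁻⁸ × 2.75×10^20 × 2.47×10^17.
P = 3.85×10^30 W.

P ≈ 3.85×10^30 W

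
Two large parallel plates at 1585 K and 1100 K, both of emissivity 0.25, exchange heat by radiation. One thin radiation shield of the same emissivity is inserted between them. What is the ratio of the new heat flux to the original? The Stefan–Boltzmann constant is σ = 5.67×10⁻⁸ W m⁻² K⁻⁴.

With N identical shields there are N+1 = 2 gaps in series, each with the same radiative resistance, so the flux falls to 1/(N+1) of its unshielded value.

ratio ≈ 0.500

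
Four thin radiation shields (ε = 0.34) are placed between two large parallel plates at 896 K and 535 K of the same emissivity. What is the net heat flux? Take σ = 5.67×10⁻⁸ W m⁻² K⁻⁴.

Each of the 5 gaps contributes resistance (2/ε − 1) = 2/0.34 − 1 = 4.882; total = 24.41.
q = σ(T₁⁴ − T₂⁴) / 24.41 = 5.67×10⁻⁸ × 5.63×10^11 / 24.41 = 1310 W/m².

q ≈ 1310 W/m²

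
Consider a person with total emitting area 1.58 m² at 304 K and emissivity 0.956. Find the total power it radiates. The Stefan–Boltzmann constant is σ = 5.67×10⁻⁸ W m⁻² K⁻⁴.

P = εσAT⁴ = 0.956 × 5.67×10⁻⁸ × 1.58 × (304)⁴ = 0.956 × 5.67×10⁻⁸ × 1.58 × 8.54×10^9.
P = 731 W.

P ≈ 731 W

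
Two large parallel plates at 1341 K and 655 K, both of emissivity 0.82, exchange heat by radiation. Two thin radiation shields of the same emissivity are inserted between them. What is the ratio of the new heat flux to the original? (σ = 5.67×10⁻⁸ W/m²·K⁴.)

With N identical shields there are N+1 = 3 gaps in series, each with the same radiative resistance, so the flux falls to 1/(N+1) of its unshielded value.

ratio ≈ 0.333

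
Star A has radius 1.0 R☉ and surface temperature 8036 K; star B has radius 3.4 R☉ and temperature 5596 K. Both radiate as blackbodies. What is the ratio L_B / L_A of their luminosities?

L_B/L_A ≈ 2.72

L = 4πR²σT⁴ ∝ R²T⁴, so L_B/L_A = (3.4/1.0)² × (5596/8036)⁴ = 11.6 × 0.235 = 2.72.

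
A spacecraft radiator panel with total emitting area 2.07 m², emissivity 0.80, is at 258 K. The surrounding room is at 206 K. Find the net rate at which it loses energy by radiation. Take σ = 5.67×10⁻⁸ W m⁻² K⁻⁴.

Q = εσA(T⁴ − T_s⁴). T⁴ − T_s⁴ = (258)⁴ − (206)⁴ = 4.43×10^9 − 1.80×10^9 = 2.63×10^9 K⁴.
Q = 0.80 × 5.67×10⁻⁸ × 2.07 × 2.63×10^9 = 247 W.

Q ≈ 247 W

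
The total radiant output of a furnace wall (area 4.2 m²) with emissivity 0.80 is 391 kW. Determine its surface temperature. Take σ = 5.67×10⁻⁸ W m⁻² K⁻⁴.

From P = εσAT⁴, T = (P / εσA)^(1/4) = (3.91×10^5 / (0.80 × 5.67×10⁻⁸ × 4.20))^(1/4).
T = (2.05×10^12)^(1/4) = 1200 K.

T ≈ 1200 K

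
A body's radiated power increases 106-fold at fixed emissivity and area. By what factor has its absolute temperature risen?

P ∝ T⁴ ⇒ T ∝ P^(1/4), so T scales by (106)^(1/4) = 3.21.

factor ≈ 3.21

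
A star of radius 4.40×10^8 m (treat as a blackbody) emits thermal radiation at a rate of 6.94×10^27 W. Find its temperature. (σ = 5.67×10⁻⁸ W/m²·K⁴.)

T ≈ 15000 K

A = 4πr² = 4π × (4.40×10^8)² = 2.43×10^18 m².
From P = σAT⁴, T = (P / σA)^(1/4) = (6.94×10^27 / (5.67×10⁻⁸ × 2.43×10^18))^(1/4).
T = (5.03×10^16)^(1/4) = 15000 K.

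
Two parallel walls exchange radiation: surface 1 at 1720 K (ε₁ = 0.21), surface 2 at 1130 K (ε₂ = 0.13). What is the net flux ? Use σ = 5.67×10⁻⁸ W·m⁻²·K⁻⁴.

For two large parallel gray plates, q = σ(T₁⁴ − T₂⁴) / (1/ε₁ + 1/ε₂ − 1).
1/ε₁ + 1/ε₂ − 1 = 1/0.21 + 1/0.13 − 1 = 11.45.
T₁⁴ − T₂⁴ = 8.75×10^12 − 1.63×10^12 = 7.12×10^12 K⁴.
q = 5.67×10⁻⁸ × 7.12×10^12 / 11.45 = 35300 W/m².

q ≈ 35300 W/m²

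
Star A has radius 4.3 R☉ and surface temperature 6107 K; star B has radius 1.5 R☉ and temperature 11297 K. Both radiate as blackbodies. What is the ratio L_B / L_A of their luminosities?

L = 4πR²σT⁴ ∝ R²T⁴, so L_B/L_A = (1.5/4.3)² × (11297/6107)⁴ = 0.122 × 11.7 = 1.42.

L_B/L_A ≈ 1.42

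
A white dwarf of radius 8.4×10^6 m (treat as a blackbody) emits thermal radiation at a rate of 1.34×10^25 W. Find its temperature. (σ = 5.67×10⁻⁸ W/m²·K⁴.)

T ≈ 22700 K

A = 4πr² = 4π × (8.4×10^6)² = 8.87×10^14 m².
From P = σAT⁴, T = (P / σA)^(1/4) = (1.34×10^25 / (5.67×10⁻⁸ × 8.87×10^14))^(1/4).
T = (2.67×10^17)^(1/4) = 22700 K.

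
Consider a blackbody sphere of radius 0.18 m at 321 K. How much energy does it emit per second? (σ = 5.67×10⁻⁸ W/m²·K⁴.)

A = 4πr² = 4π × (0.18)² = 0.407 m².
P = σAT⁴ = 5.67×10⁻⁸ × 0.407 × (321)⁴ = 5.67×10⁻⁸ × 0.407 × 1.06×10^10.
P = 245 W.

P ≈ 245 W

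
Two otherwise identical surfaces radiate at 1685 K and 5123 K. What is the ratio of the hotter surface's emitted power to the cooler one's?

P ∝ T⁴, so the ratio is (5123/1685)⁴ = (3.040)⁴ = 85.4.

ratio ≈ 85.4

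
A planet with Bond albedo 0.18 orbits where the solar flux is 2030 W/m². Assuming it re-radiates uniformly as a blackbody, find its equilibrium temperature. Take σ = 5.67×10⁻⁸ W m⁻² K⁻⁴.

Power absorbed = (1−a)S·πR²; power emitted = 4πR²σT⁴. Equating and cancelling πR²:
T = ((1−a)S / 4σ)^(1/4) = (1660 / (4 × 5.67×10⁻⁸))^(1/4) = (7.34×10^9)^(1/4).
T = 293 K.

T ≈ 293 K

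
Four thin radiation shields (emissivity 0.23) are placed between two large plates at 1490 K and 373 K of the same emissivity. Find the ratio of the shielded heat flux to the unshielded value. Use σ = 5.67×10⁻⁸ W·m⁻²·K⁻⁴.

With N identical shields there are N+1 = 5 gaps in series, each with the same radiative resistance, so the flux falls to 1/(N+1) of its unshielded value.

ratio ≈ 0.200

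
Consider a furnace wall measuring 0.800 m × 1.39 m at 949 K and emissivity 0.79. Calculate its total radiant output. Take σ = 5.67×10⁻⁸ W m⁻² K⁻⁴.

P ≈ 40400 W

A = 0.800 × 1.39 = 1.11 m².
Stefan–Boltzmann: P = εσAT⁴ = 0.79 × 5.67×10⁻⁸ × 1.11 × (949)⁴ = 0.79 × 5.67×10⁻⁸ × 1.11 × 8.11×10^11.
P = 40400 W.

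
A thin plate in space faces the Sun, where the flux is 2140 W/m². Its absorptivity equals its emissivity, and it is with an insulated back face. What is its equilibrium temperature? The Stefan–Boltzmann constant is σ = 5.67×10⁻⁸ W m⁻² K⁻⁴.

Absorbed flux αS = emitted flux εσT⁴ (one radiating face); with α = ε, T = (S/σ)^(1/4).
T = (2140 / 5.67×10⁻⁸)^(1/4) = (3.77×10^10)^(1/4).
T = 441 K.

T ≈ 441 K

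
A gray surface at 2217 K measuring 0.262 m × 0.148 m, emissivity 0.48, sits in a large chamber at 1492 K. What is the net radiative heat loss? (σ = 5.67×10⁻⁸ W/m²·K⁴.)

A = 0.262 × 0.148 = 0.0388 m².
Q = εσA(T⁴ − T_s⁴). T⁴ − T_s⁴ = (2217)⁴ − (1492)⁴ = 2.42×10^13 − 4.96×10^12 = 1.92×10^13 K⁴.
Q = 0.48 × 5.67×10⁻⁸ × 0.0388 × 1.92×10^13 = 20300 W.

Q ≈ 20300 W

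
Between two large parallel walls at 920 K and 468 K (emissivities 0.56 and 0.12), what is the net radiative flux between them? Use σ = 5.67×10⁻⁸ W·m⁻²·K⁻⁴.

q ≈ 4160 W/m²

For two large parallel gray plates, q = σ(T₁⁴ − T₂⁴) / (1/ε₁ + 1/ε₂ − 1).
1/ε₁ + 1/ε₂ − 1 = 1/0.56 + 1/0.12 − 1 = 9.119.
T₁⁴ − T₂⁴ = 7.16×10^11 − 4.80×10^10 = 6.68×10^11 K⁴.
q = 5.67×10⁻⁸ × 6.68×10^11 / 9.119 = 4160 W/m².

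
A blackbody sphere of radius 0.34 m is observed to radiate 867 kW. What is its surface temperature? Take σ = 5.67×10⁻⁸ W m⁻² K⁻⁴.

A = 4πr² = 4π × (0.34)² = 1.45 m².
From P = σAT⁴, T = (P / σA)^(1/4) = (8.67×10^5 / (5.67×10⁻⁸ × 1.45))^(1/4).
T = (1.05×10^13)^(1/4) = 1800 K.

T ≈ 1800 K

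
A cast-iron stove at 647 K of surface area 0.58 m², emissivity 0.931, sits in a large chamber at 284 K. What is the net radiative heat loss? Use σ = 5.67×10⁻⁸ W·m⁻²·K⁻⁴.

Q ≈ 5170 W

Q = εσA(T⁴ − T_s⁴). T⁴ − T_s⁴ = (647)⁴ − (284)⁴ = 1.75×10^11 − 6.51×10^9 = 1.69×10^11 K⁴.
Q = 0.931 × 5.67×10⁻⁸ × 0.580 × 1.69×10^11 = 5170 W.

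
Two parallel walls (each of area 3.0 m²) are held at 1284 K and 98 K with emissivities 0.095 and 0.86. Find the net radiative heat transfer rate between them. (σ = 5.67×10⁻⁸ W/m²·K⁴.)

Q ≈ 43300 W

For two large parallel gray plates, q = σ(T₁⁴ − T₂⁴) / (1/ε₁ + 1/ε₂ − 1).
1/ε₁ + 1/ε₂ − 1 = 1/0.095 + 1/0.86 − 1 = 10.69.
T₁⁴ − T₂⁴ = 2.72×10^12 − 9.22×10^7 = 2.72×10^12 K⁴.
q = 5.67×10⁻⁸ × 2.72×10^12 / 10.69 = 14400 W/m².
Q = q·A = 14400 × 3.0 = 43300 W.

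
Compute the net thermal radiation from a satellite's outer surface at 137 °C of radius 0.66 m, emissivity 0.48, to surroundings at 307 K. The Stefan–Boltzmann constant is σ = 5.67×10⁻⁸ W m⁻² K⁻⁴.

A = 4πr² = 4π × (0.66)² = 5.47 m².
Convert: 137 °C = 410 K.
Q = εσA(T⁴ − T_s⁴). T⁴ − T_s⁴ = (410)⁴ − (307)⁴ = 2.83×10^10 − 8.88×10^9 = 1.94×10^10 K⁴.
Q = 0.48 × 5.67×10⁻⁸ × 5.47 × 1.94×10^10 = 2890 W.

Q ≈ 2890 W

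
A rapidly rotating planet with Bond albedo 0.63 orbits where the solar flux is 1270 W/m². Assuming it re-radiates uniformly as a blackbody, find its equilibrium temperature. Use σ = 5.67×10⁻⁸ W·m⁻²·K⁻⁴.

Power absorbed = (1−a)S·πR²; power emitted = 4πR²σT⁴. Equating and cancelling πR²:
T = ((1−a)S / 4σ)^(1/4) = (470 / (4 × 5.67×10⁻⁸))^(1/4) = (2.07×10^9)^(1/4).
T = 213 K.

T ≈ 213 K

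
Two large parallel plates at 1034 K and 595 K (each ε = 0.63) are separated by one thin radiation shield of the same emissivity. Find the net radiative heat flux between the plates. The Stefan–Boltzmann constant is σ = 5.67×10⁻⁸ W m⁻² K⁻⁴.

Each of the 2 gaps contributes resistance (2/ε − 1) = 2/0.63 − 1 = 2.175; total = 4.349.
q = σ(T₁⁴ − T₂⁴) / 4.349 = 5.67×10⁻⁸ × 1.02×10^12 / 4.349 = 13300 W/m².

q ≈ 13300 W/m²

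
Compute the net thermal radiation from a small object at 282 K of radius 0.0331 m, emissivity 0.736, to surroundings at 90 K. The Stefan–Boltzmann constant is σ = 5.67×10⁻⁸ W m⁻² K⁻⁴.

A = 4πr² = 4π × (0.0331)² = 0.0138 m².
Q = εσA(T⁴ − T_s⁴). T⁴ − T_s⁴ = (282)⁴ − (90)⁴ = 6.32×10^9 − 6.56×10^7 = 6.26×10^9 K⁴.
Q = 0.736 × 5.67×10⁻⁸ × 0.0138 × 6.26×10^9 = 3.60 W.

Q ≈ 3.60 W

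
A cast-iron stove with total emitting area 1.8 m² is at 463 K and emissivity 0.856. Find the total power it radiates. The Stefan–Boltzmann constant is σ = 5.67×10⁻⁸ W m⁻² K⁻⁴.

P ≈ 4010 W

Stefan–Boltzmann: P = εσAT⁴ = 0.856 × 5.67×10⁻⁸ × 1.80 × (463)⁴ = 0.856 × 5.67×10⁻⁸ × 1.80 × 4.60×10^10.
P = 4010 W.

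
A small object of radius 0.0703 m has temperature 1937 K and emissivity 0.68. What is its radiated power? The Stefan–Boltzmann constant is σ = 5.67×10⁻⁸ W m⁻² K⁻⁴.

A = 4πr² = 4π × (0.0703)² = 0.0621 m².
Stefan–Boltzmann: P = εσAT⁴ = 0.68 × 5.67×10⁻⁸ × 0.0621 × (1937)⁴ = 0.68 × 5.67×10⁻⁸ × 0.0621 × 1.41×10^13.
P = 33700 W.

P ≈ 33700 W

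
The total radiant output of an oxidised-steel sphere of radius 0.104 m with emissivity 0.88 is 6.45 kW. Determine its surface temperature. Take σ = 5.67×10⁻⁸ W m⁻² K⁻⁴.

T ≈ 988 K

A = 4πr² = 4π × (0.104)² = 0.136 m².
From P = εσAT⁴, T = (P / εσA)^(1/4) = (6450 / (0.88 × 5.67×10⁻⁸ × 0.136))^(1/4).
T = (9.51×10^11)^(1/4) = 988 K.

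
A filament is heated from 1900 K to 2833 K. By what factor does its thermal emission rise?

P ∝ T⁴, so the ratio is (2833/1900)⁴ = (1.491)⁴ = 4.94.

ratio ≈ 4.94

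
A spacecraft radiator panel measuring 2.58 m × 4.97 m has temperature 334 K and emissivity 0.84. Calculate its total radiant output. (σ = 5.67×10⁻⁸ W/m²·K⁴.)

A = 2.58 × 4.97 = 12.8 m².
Stefan–Boltzmann: P = εσAT⁴ = 0.84 × 5.67×10⁻⁸ × 12.8 × (334)⁴ = 0.84 × 5.67×10⁻⁸ × 12.8 × 1.24×10^10.
P = 7600 W.

P ≈ 7600 W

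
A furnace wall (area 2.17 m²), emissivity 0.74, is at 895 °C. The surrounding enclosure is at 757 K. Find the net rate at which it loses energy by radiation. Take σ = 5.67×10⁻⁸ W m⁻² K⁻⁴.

Q ≈ 1.40×10^5 W

Convert: 895 °C = 1168 K.
Q = εσA(T⁴ − T_s⁴). T⁴ − T_s⁴ = (1168)⁴ − (757)⁴ = 1.86×10^12 − 3.28×10^11 = 1.53×10^12 K⁴.
Q = 0.74 × 5.67×10⁻⁸ × 2.17 × 1.53×10^12 = 1.40×10^5 W.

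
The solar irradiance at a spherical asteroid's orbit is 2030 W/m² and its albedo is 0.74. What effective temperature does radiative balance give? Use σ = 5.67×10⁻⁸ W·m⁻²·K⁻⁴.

Power absorbed = (1−a)S·πR²; power emitted = 4πR²σT⁴. Equating and cancelling πR²:
T = ((1−a)S / 4σ)^(1/4) = (528 / (4 × 5.67×10⁻⁸))^(1/4) = (2.33×10^9)^(1/4).
T = 220 K.

T ≈ 220 K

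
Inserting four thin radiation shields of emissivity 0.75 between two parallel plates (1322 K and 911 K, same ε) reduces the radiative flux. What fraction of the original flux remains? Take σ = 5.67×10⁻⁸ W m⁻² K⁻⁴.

With N identical shields there are N+1 = 5 gaps in series, each with the same radiative resistance, so the flux falls to 1/(N+1) of its unshielded value.

ratio ≈ 0.200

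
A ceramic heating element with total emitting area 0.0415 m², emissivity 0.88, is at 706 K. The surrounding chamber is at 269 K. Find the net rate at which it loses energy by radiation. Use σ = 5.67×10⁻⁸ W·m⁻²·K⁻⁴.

Q ≈ 504 W

Q = εσA(T⁴ − T_s⁴). T⁴ − T_s⁴ = (706)⁴ − (269)⁴ = 2.48×10^11 − 5.24×10^9 = 2.43×10^11 K⁴.
Q = 0.88 × 5.67×10⁻⁸ × 0.0415 × 2.43×10^11 = 504 W.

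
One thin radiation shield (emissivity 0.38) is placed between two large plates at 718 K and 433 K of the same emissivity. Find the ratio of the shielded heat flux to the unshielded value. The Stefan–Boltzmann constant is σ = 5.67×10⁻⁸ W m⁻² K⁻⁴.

With N identical shields there are N+1 = 2 gaps in series, each with the same radiative resistance, so the flux falls to 1/(N+1) of its unshielded value.

ratio ≈ 0.500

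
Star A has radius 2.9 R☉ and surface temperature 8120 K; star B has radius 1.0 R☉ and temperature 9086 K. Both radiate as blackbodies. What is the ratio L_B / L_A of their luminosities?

L_B/L_A ≈ 0.186

L = 4πR²σT⁴ ∝ R²T⁴, so L_B/L_A = (1.0/2.9)² × (9086/8120)⁴ = 0.119 × 1.57 = 0.186.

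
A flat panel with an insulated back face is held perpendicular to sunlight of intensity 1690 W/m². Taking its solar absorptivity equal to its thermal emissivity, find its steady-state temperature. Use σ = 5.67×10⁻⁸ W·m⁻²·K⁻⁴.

Absorbed flux αS = emitted flux εσT⁴ (one radiating face); with α = ε, T = (S/σ)^(1/4).
T = (1690 / 5.67×10⁻⁸)^(1/4) = (2.98×10^10)^(1/4).
T = 416 K.

T ≈ 416 K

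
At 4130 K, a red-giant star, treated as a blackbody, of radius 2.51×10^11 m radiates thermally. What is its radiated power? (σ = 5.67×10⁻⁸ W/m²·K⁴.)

A = 4πr² = 4π × (2.51×10^11)² = 7.92×10^23 m².
P = σAT⁴ = 5.67×10⁻⁸ × 7.92×10^23 × (4130)⁴ = 5.67×10⁻⁸ × 7.92×10^23 × 2.91×10^14.
P = 1.31×10^31 W.

P ≈ 1.31×10^31 W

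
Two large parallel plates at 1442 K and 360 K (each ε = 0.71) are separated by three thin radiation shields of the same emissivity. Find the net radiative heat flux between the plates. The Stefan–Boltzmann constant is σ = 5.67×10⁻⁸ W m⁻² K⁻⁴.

Each of the 4 gaps contributes resistance (2/ε − 1) = 2/0.71 − 1 = 1.817; total = 7.268.
q = σ(T₁⁴ − T₂⁴) / 7.268 = 5.67×10⁻⁸ × 4.31×10^12 / 7.268 = 33600 W/m².

q ≈ 33600 W/m²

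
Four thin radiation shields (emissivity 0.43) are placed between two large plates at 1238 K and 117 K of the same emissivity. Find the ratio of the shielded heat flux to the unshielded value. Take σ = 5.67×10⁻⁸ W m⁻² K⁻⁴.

ratio ≈ 0.200

With N identical shields there are N+1 = 5 gaps in series, each with the same radiative resistance, so the flux falls to 1/(N+1) of its unshielded value.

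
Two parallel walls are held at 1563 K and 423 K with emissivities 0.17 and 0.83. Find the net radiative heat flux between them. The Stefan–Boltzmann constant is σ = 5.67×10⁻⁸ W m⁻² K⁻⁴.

q ≈ 55300 W/m²

For two large parallel gray plates, q = σ(T₁⁴ − T₂⁴) / (1/ε₁ + 1/ε₂ − 1).
1/ε₁ + 1/ε₂ − 1 = 1/0.17 + 1/0.83 − 1 = 6.087.
T₁⁴ − T₂⁴ = 5.97×10^12 − 3.20×10^10 = 5.94×10^12 K⁴.
q = 5.67×10⁻⁸ × 5.94×10^12 / 6.087 = 55300 W/m².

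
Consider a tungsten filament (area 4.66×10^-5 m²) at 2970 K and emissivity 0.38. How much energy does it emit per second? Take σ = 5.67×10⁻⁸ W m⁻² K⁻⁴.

P = εσAT⁴ = 0.38 × 5.67×10⁻⁸ × 4.66×10^-5 × (2970)⁴ = 0.38 × 5.67×10⁻⁸ × 4.66×10^-5 × 7.78×10^13.
P = 78.1 W.

P ≈ 78.1 W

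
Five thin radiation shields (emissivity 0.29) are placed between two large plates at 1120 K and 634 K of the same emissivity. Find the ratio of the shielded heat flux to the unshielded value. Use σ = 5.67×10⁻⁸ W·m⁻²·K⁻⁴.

With N identical shields there are N+1 = 6 gaps in series, each with the same radiative resistance, so the flux falls to 1/(N+1) of its unshielded value.

ratio ≈ 0.167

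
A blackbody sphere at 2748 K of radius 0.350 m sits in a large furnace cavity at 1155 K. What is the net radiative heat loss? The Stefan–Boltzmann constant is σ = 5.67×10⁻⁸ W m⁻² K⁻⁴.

Q ≈ 4.82×10^6 W

A = 4πr² = 4π × (0.350)² = 1.54 m².
Q = σA(T⁴ − T_s⁴). T⁴ − T_s⁴ = (2748)⁴ − (1155)⁴ = 5.70×10^13 − 1.78×10^12 = 5.52×10^13 K⁴.
Q = 5.67×10⁻⁸ × 1.54 × 5.52×10^13 = 4.82×10^6 W.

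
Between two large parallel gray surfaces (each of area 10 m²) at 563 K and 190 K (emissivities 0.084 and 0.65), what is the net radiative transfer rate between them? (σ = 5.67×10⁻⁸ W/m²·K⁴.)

For two large parallel gray plates, q = σ(T₁⁴ − T₂⁴) / (1/ε₁ + 1/ε₂ − 1).
1/ε₁ + 1/ε₂ − 1 = 1/0.084 + 1/0.65 − 1 = 12.44.
T₁⁴ − T₂⁴ = 1.00×10^11 − 1.30×10^9 = 9.92×10^10 K⁴.
q = 5.67×10⁻⁸ × 9.92×10^10 / 12.44 = 452 W/m².
Q = q·A = 452 × 10 = 4520 W.

Q ≈ 4520 W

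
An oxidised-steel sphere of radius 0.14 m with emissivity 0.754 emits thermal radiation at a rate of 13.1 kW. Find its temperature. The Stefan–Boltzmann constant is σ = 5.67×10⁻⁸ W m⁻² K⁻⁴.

A = 4πr² = 4π × (0.14)² = 0.246 m².
From P = εσAT⁴, T = (P / εσA)^(1/4) = (13100 / (0.754 × 5.67×10⁻⁸ × 0.246))^(1/4).
T = (1.24×10^12)^(1/4) = 1060 K.

T ≈ 1060 K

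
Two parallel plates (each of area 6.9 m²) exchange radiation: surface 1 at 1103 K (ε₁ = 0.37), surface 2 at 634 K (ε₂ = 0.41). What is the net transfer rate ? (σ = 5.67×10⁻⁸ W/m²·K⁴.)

For two large parallel gray plates, q = σ(T₁⁴ − T₂⁴) / (1/ε₁ + 1/ε₂ − 1).
1/ε₁ + 1/ε₂ − 1 = 1/0.37 + 1/0.41 − 1 = 4.142.
T₁⁴ − T₂⁴ = 1.48×10^12 − 1.62×10^11 = 1.32×10^12 K⁴.
q = 5.67×10⁻⁸ × 1.32×10^12 / 4.142 = 18100 W/m².
Q = q·A = 18100 × 6.9 = 1.25×10^5 W.

Q ≈ 1.25×10^5 W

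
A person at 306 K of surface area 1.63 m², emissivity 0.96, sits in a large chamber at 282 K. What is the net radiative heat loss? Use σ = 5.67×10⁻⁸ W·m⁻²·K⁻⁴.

Q ≈ 217 W

Q = εσA(T⁴ − T_s⁴). T⁴ − T_s⁴ = (306)⁴ − (282)⁴ = 8.77×10^9 − 6.32×10^9 = 2.44×10^9 K⁴.
Q = 0.96 × 5.67×10⁻⁸ × 1.63 × 2.44×10^9 = 217 W.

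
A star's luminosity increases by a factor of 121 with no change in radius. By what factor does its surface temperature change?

factor ≈ 3.32

P ∝ T⁴ ⇒ T ∝ P^(1/4), so T scales by (121)^(1/4) = 3.32.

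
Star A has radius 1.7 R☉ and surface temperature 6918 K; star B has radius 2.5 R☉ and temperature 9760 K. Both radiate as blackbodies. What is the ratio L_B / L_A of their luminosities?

L_B/L_A ≈ 8.57

L = 4πR²σT⁴ ∝ R²T⁴, so L_B/L_A = (2.5/1.7)² × (9760/6918)⁴ = 2.16 × 3.96 = 8.57.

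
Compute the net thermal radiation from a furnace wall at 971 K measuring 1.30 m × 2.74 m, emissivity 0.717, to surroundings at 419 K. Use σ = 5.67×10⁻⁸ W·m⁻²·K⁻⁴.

A = 1.30 × 2.74 = 3.56 m².
Q = εσA(T⁴ − T_s⁴). T⁴ − T_s⁴ = (971)⁴ − (419)⁴ = 8.89×10^11 − 3.08×10^10 = 8.58×10^11 K⁴.
Q = 0.717 × 5.67×10⁻⁸ × 3.56 × 8.58×10^11 = 1.24×10^5 W.

Q ≈ 1.24×10^5 W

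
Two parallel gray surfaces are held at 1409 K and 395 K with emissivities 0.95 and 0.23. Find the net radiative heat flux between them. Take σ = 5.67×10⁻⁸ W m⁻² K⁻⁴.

q ≈ 50500 W/m²

For two large parallel gray plates, q = σ(T₁⁴ − T₂⁴) / (1/ε₁ + 1/ε₂ − 1).
1/ε₁ + 1/ε₂ − 1 = 1/0.95 + 1/0.23 − 1 = 4.400.
T₁⁴ − T₂⁴ = 3.94×10^12 − 2.43×10^10 = 3.92×10^12 K⁴.
q = 5.67×10⁻⁸ × 3.92×10^12 / 4.400 = 50500 W/m².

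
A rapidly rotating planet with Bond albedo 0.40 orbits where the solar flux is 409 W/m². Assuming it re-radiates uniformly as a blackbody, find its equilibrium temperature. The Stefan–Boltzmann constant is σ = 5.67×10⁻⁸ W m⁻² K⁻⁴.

T ≈ 181 K

Power absorbed = (1−a)S·πR²; power emitted = 4πR²σT⁴. Equating and cancelling πR²:
T = ((1−a)S / 4σ)^(1/4) = (245 / (4 × 5.67×10⁻⁸))^(1/4) = (1.08×10^9)^(1/4).
T = 181 K.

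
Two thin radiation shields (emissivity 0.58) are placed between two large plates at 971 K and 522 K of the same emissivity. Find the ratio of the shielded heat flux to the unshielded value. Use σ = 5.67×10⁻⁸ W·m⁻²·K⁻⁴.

ratio ≈ 0.333

With N identical shields there are N+1 = 3 gaps in series, each with the same radiative resistance, so the flux falls to 1/(N+1) of its unshielded value.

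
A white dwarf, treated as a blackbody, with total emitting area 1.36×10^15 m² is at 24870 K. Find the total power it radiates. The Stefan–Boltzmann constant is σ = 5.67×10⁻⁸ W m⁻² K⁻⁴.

P ≈ 2.95×10^25 W

P = σAT⁴ = 5.67×10⁻⁸ × 1.36×10^15 × (24870)⁴ = 5.67×10⁻⁸ × 1.36×10^15 × 3.83×10^17.
P = 2.95×10^25 W.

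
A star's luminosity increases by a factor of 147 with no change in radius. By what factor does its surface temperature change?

factor ≈ 3.48

P ∝ T⁴ ⇒ T ∝ P^(1/4), so T scales by (147)^(1/4) = 3.48.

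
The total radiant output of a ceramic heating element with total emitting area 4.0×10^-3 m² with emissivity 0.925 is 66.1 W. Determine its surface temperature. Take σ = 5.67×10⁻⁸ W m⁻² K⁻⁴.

From P = εσAT⁴, T = (P / εσA)^(1/4) = (66.1 / (0.925 × 5.67×10⁻⁸ × 4.00×10^-3))^(1/4).
T = (3.15×10^11)^(1/4) = 749 K.

T ≈ 749 K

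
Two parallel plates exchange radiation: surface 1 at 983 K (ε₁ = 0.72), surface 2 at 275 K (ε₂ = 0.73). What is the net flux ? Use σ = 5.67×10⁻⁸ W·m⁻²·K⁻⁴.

For two large parallel gray plates, q = σ(T₁⁴ − T₂⁴) / (1/ε₁ + 1/ε₂ − 1).
1/ε₁ + 1/ε₂ − 1 = 1/0.72 + 1/0.73 − 1 = 1.759.
T₁⁴ − T₂⁴ = 9.34×10^11 − 5.72×10^9 = 9.28×10^11 K⁴.
q = 5.67×10⁻⁸ × 9.28×10^11 / 1.759 = 29900 W/m².

q ≈ 29900 W/m²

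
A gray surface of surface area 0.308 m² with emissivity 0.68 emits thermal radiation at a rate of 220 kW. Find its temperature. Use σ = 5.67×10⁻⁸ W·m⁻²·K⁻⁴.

From P = εσAT⁴, T = (P / εσA)^(1/4) = (2.20×10^5 / (0.68 × 5.67×10⁻⁸ × 0.308))^(1/4).
T = (1.85×10^13)^(1/4) = 2070 K.

T ≈ 2070 K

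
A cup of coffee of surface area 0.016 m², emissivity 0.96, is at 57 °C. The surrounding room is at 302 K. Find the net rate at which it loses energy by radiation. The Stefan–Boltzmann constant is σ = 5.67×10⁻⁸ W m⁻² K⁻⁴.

Q ≈ 3.08 W

Convert: 57 °C = 330 K.
Q = εσA(T⁴ − T_s⁴). T⁴ − T_s⁴ = (330)⁴ − (302)⁴ = 1.19×10^10 − 8.32×10^9 = 3.54×10^9 K⁴.
Q = 0.96 × 5.67×10⁻⁸ × 0.0160 × 3.54×10^9 = 3.08 W.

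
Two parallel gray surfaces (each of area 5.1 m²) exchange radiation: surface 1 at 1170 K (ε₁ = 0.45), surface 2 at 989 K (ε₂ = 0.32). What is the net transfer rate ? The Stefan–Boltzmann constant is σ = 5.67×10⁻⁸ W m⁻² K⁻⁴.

For two large parallel gray plates, q = σ(T₁⁴ − T₂⁴) / (1/ε₁ + 1/ε₂ − 1).
1/ε₁ + 1/ε₂ − 1 = 1/0.45 + 1/0.32 − 1 = 4.347.
T₁⁴ − T₂⁴ = 1.87×10^12 − 9.57×10^11 = 9.17×10^11 K⁴.
q = 5.67×10⁻⁸ × 9.17×10^11 / 4.347 = 12000 W/m².
Q = q·A = 12000 × 5.1 = 61000 W.

Q ≈ 61000 W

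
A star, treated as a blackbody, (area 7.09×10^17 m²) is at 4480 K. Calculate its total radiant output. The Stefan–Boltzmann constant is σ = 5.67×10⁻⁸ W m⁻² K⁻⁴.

P ≈ 1.62×10^25 W

P = σAT⁴ = 5.67×10⁻⁸ × 7.09×10^17 × (4480)⁴ = 5.67×10⁻⁸ × 7.09×10^17 × 4.03×10^14.
P = 1.62×10^25 W.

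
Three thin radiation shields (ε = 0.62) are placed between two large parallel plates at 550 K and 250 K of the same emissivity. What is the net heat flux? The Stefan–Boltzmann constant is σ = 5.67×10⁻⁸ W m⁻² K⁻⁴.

q ≈ 558 W/m²

Each of the 4 gaps contributes resistance (2/ε − 1) = 2/0.62 − 1 = 2.226; total = 8.903.
q = σ(T₁⁴ − T₂⁴) / 8.903 = 5.67×10⁻⁸ × 8.76×10^10 / 8.903 = 558 W/m².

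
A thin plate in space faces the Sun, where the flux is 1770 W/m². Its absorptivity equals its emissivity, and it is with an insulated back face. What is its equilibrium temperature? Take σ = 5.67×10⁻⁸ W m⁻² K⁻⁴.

Absorbed flux αS = emitted flux εσT⁴ (one radiating face); with α = ε, T = (S/σ)^(1/4).
T = (1770 / 5.67×10⁻⁸)^(1/4) = (3.12×10^10)^(1/4).
T = 420 K.

T ≈ 420 K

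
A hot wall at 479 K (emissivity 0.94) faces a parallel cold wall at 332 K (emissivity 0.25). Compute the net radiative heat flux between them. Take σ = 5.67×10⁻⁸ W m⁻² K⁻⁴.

q ≈ 565 W/m²

For two large parallel gray plates, q = σ(T₁⁴ − T₂⁴) / (1/ε₁ + 1/ε₂ − 1).
1/ε₁ + 1/ε₂ − 1 = 1/0.94 + 1/0.25 − 1 = 4.064.
T₁⁴ − T₂⁴ = 5.26×10^10 − 1.21×10^10 = 4.05×10^10 K⁴.
q = 5.67×10⁻⁸ × 4.05×10^10 / 4.064 = 565 W/m².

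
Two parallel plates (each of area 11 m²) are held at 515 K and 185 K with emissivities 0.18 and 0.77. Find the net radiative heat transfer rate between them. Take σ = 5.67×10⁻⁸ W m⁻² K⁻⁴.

Q ≈ 7370 W

For two large parallel gray plates, q = σ(T₁⁴ − T₂⁴) / (1/ε₁ + 1/ε₂ − 1).
1/ε₁ + 1/ε₂ − 1 = 1/0.18 + 1/0.77 − 1 = 5.854.
T₁⁴ − T₂⁴ = 7.03×10^10 − 1.17×10^9 = 6.92×10^10 K⁴.
q = 5.67×10⁻⁸ × 6.92×10^10 / 5.854 = 670 W/m².
Q = q·A = 670 × 11 = 7370 W.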